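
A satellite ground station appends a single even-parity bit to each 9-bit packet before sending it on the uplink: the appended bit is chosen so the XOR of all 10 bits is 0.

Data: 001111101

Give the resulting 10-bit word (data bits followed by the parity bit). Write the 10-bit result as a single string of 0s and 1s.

0011111010

XOR of the 9 data bits: 0⊕0⊕1⊕1⊕1⊕1⊕1⊕0⊕1 = 0
Parity bit = 0 (so all 10 bits XOR to 0).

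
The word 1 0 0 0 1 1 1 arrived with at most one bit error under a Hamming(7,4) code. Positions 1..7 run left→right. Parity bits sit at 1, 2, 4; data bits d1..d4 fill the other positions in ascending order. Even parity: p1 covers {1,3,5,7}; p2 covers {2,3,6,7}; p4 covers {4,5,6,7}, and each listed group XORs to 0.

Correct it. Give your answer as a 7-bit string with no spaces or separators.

1000011

s1 (pos 1,3,5,7): 1⊕0⊕1⊕1 = 1
s2 (pos 2,3,6,7): 0⊕0⊕1⊕1 = 0
s4 (pos 4,5,6,7): 0⊕1⊕1⊕1 = 1
Syndrome s4…s1 = 101 → error at position 5.
Flip position 5: 1000111 → 1000011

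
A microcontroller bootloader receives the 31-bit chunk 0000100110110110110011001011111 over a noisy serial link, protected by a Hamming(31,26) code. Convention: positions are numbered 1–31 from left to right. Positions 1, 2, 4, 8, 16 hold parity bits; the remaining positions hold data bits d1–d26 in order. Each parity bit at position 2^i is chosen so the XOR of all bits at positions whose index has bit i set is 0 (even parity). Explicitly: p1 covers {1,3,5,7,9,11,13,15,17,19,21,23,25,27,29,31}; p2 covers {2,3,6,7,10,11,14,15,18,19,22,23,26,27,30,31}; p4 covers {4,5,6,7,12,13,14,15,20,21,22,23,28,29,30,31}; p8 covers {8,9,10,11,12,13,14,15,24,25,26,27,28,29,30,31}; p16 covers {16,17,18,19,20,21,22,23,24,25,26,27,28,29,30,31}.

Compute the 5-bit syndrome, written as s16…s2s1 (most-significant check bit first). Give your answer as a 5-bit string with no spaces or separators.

s1 (pos 1,3,5,7,9,11,13,15,17,19,21,23,25,27,29,31): 0⊕0⊕1⊕0⊕1⊕1⊕0⊕1⊕1⊕0⊕1⊕0⊕1⊕1⊕1⊕1 = 0
s2 (pos 2,3,6,7,10,11,14,15,18,19,22,23,26,27,30,31): 0⊕0⊕0⊕0⊕0⊕1⊕1⊕1⊕1⊕0⊕1⊕0⊕0⊕1⊕1⊕1 = 0
s4 (pos 4,5,6,7,12,13,14,15,20,21,22,23,28,29,30,31): 0⊕1⊕0⊕0⊕1⊕0⊕1⊕1⊕0⊕1⊕1⊕0⊕1⊕1⊕1⊕1 = 0
s8 (pos 8,9,10,11,12,13,14,15,24,25,26,27,28,29,30,31): 1⊕1⊕0⊕1⊕1⊕0⊕1⊕1⊕0⊕1⊕0⊕1⊕1⊕1⊕1⊕1 = 0
s16 (pos 16,17,18,19,20,21,22,23,24,25,26,27,28,29,30,31): 0⊕1⊕1⊕0⊕0⊕1⊕1⊕0⊕0⊕1⊕0⊕1⊕1⊕1⊕1⊕1 = 0
Syndrome s16…s1 = 00000 → no error.

00000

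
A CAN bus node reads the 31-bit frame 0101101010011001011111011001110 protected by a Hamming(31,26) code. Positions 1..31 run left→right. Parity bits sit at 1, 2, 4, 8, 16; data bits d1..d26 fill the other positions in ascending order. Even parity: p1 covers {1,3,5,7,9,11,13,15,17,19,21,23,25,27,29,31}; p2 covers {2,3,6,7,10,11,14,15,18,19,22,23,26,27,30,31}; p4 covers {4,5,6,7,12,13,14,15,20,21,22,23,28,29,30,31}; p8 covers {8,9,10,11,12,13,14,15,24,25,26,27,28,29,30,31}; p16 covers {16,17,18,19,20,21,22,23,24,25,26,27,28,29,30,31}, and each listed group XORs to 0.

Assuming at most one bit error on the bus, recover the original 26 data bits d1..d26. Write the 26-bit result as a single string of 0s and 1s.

s1 (pos 1,3,5,7,9,11,13,15,17,19,21,23,25,27,29,31): 0⊕0⊕1⊕1⊕1⊕0⊕1⊕0⊕0⊕1⊕1⊕0⊕1⊕0⊕1⊕0 = 0
s2 (pos 2,3,6,7,10,11,14,15,18,19,22,23,26,27,30,31): 1⊕0⊕0⊕1⊕0⊕0⊕0⊕0⊕1⊕1⊕1⊕0⊕0⊕0⊕1⊕0 = 0
s4 (pos 4,5,6,7,12,13,14,15,20,21,22,23,28,29,30,31): 1⊕1⊕0⊕1⊕1⊕1⊕0⊕0⊕1⊕1⊕1⊕0⊕1⊕1⊕1⊕0 = 1
s8 (pos 8,9,10,11,12,13,14,15,24,25,26,27,28,29,30,31): 0⊕1⊕0⊕0⊕1⊕1⊕0⊕0⊕1⊕1⊕0⊕0⊕1⊕1⊕1⊕0 = 0
s16 (pos 16,17,18,19,20,21,22,23,24,25,26,27,28,29,30,31): 1⊕0⊕1⊕1⊕1⊕1⊕1⊕0⊕1⊕1⊕0⊕0⊕1⊕1⊕1⊕0 = 1
Syndrome s16…s1 = 10100 → error at position 20.
Flip position 20: 0101101010011001011111011001110 → 0101101010011001011011011001110
Read data bits from positions 3,5,6,7,9,10,11,12,13,14,15,17,18,19,20,21,22,23,24,25,26,27,28,29,30,31: 01011001100011011011001110

01011001100011011011001110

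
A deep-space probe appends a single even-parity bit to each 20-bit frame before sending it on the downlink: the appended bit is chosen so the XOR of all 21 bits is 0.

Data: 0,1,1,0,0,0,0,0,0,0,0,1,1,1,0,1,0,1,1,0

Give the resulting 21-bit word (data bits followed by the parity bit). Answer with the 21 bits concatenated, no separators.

XOR of the 20 data bits: 0⊕1⊕1⊕0⊕0⊕0⊕0⊕0⊕0⊕0⊕0⊕1⊕1⊕1⊕0⊕1⊕0⊕1⊕1⊕0 = 0
Parity bit = 0 (so all 21 bits XOR to 0).

011000000001110101100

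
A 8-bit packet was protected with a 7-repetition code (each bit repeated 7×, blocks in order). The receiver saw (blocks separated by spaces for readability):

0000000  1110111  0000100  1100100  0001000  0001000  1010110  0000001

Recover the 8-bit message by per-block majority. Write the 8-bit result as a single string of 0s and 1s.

01000010

Block 1 (0000000): 0 ones → 0
Block 2 (1110111): 6 ones → 1
Block 3 (0000100): 1 one → 0
Block 4 (1100100): 3 ones → 0
Block 5 (0001000): 1 one → 0
Block 6 (0001000): 1 one → 0
Block 7 (1010110): 4 ones → 1
Block 8 (0000001): 1 one → 0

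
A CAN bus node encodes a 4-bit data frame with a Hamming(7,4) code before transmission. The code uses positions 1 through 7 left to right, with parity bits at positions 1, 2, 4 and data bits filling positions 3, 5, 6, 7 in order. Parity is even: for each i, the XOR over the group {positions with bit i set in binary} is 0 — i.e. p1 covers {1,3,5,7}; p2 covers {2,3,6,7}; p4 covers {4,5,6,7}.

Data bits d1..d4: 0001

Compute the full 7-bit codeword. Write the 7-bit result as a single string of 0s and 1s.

1101001

Place data at non-parity positions: p1 p2 0 p4 0 0 1
p1 (pos 1,3,5,7): XOR of data positions = 0⊕0⊕1 = 1
p2 (pos 2,3,6,7): XOR of data positions = 0⊕0⊕1 = 1
p4 (pos 4,5,6,7): XOR of data positions = 0⊕0⊕1 = 1
Codeword: 1101001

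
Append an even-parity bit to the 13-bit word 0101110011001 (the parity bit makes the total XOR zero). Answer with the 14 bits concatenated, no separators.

01011100110011

XOR of the 13 data bits: 0⊕1⊕0⊕1⊕1⊕1⊕0⊕0⊕1⊕1⊕0⊕0⊕1 = 1
Parity bit = 1 (so all 14 bits XOR to 0).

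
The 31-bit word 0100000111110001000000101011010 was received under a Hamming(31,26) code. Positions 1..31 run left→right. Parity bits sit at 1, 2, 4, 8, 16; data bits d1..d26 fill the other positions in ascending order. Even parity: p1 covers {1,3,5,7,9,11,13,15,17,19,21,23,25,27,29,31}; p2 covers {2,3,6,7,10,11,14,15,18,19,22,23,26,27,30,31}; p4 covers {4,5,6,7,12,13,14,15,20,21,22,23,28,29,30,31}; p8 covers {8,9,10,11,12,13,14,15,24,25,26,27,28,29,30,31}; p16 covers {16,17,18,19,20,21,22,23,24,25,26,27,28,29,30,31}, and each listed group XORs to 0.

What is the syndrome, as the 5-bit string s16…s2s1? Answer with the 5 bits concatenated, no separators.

01001

s1 (pos 1,3,5,7,9,11,13,15,17,19,21,23,25,27,29,31): 0⊕0⊕0⊕0⊕1⊕1⊕0⊕0⊕0⊕0⊕0⊕1⊕1⊕1⊕0⊕0 = 1
s2 (pos 2,3,6,7,10,11,14,15,18,19,22,23,26,27,30,31): 1⊕0⊕0⊕0⊕1⊕1⊕0⊕0⊕0⊕0⊕0⊕1⊕0⊕1⊕1⊕0 = 0
s4 (pos 4,5,6,7,12,13,14,15,20,21,22,23,28,29,30,31): 0⊕0⊕0⊕0⊕1⊕0⊕0⊕0⊕0⊕0⊕0⊕1⊕1⊕0⊕1⊕0 = 0
s8 (pos 8,9,10,11,12,13,14,15,24,25,26,27,28,29,30,31): 1⊕1⊕1⊕1⊕1⊕0⊕0⊕0⊕0⊕1⊕0⊕1⊕1⊕0⊕1⊕0 = 1
s16 (pos 16,17,18,19,20,21,22,23,24,25,26,27,28,29,30,31): 1⊕0⊕0⊕0⊕0⊕0⊕0⊕1⊕0⊕1⊕0⊕1⊕1⊕0⊕1⊕0 = 0
Syndrome s16…s1 = 01001 → error at position 9.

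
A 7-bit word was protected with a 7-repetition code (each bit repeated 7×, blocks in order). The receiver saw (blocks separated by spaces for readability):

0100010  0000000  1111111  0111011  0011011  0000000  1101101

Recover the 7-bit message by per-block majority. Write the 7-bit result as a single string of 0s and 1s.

0011101

Block 1 (0100010): 2 ones → 0
Block 2 (0000000): 0 ones → 0
Block 3 (1111111): 7 ones → 1
Block 4 (0111011): 5 ones → 1
Block 5 (0011011): 4 ones → 1
Block 6 (0000000): 0 ones → 0
Block 7 (1101101): 5 ones → 1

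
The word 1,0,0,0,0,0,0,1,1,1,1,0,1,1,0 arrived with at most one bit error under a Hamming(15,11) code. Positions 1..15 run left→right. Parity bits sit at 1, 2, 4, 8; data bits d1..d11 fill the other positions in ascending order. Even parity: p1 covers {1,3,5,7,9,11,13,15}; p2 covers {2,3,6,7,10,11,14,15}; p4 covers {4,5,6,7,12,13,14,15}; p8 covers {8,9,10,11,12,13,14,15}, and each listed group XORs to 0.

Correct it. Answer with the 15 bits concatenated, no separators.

110000011110110

s1 (pos 1,3,5,7,9,11,13,15): 1⊕0⊕0⊕0⊕1⊕1⊕1⊕0 = 0
s2 (pos 2,3,6,7,10,11,14,15): 0⊕0⊕0⊕0⊕1⊕1⊕1⊕0 = 1
s4 (pos 4,5,6,7,12,13,14,15): 0⊕0⊕0⊕0⊕0⊕1⊕1⊕0 = 0
s8 (pos 8,9,10,11,12,13,14,15): 1⊕1⊕1⊕1⊕0⊕1⊕1⊕0 = 0
Syndrome s8…s1 = 0010 → error at position 2.
Flip position 2: 100000011110110 → 110000011110110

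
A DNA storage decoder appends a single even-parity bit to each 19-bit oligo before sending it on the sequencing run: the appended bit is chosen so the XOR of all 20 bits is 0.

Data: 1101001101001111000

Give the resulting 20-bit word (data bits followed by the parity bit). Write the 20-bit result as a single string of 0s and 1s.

XOR of the 19 data bits: 1⊕1⊕0⊕1⊕0⊕0⊕1⊕1⊕0⊕1⊕0⊕0⊕1⊕1⊕1⊕1⊕0⊕0⊕0 = 0
Parity bit = 0 (so all 20 bits XOR to 0).

11010011010011110000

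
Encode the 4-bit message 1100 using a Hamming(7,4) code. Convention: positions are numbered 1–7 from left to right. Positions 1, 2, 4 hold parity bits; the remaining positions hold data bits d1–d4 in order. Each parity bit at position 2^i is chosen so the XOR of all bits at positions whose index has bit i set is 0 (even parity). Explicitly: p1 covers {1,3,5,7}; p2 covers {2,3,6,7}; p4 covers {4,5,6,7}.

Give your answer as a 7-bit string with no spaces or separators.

0111100

Place data at non-parity positions: p1 p2 1 p4 1 0 0
p1 (pos 1,3,5,7): XOR of data positions = 1⊕1⊕0 = 0
p2 (pos 2,3,6,7): XOR of data positions = 1⊕0⊕0 = 1
p4 (pos 4,5,6,7): XOR of data positions = 1⊕0⊕0 = 1
Codeword: 0111100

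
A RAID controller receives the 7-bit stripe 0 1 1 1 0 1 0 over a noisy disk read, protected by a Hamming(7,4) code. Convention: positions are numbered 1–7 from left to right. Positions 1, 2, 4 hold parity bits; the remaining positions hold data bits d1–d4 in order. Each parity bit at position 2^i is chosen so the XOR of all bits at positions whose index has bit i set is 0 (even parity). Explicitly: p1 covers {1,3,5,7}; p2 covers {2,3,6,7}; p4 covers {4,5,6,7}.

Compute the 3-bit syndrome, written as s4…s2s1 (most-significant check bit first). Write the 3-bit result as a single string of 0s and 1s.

011

s1 (pos 1,3,5,7): 0⊕1⊕0⊕0 = 1
s2 (pos 2,3,6,7): 1⊕1⊕1⊕0 = 1
s4 (pos 4,5,6,7): 1⊕0⊕1⊕0 = 0
Syndrome s4…s1 = 011 → error at position 3.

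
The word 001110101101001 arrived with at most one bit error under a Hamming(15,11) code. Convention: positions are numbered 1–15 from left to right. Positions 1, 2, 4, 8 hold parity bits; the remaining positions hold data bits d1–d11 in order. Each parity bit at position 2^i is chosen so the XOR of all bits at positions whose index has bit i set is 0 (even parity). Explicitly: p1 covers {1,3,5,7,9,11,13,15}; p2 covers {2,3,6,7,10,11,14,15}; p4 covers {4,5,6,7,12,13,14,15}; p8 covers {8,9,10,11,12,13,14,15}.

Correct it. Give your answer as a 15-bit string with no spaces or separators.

s1 (pos 1,3,5,7,9,11,13,15): 0⊕1⊕1⊕1⊕1⊕0⊕0⊕1 = 1
s2 (pos 2,3,6,7,10,11,14,15): 0⊕1⊕0⊕1⊕1⊕0⊕0⊕1 = 0
s4 (pos 4,5,6,7,12,13,14,15): 1⊕1⊕0⊕1⊕1⊕0⊕0⊕1 = 1
s8 (pos 8,9,10,11,12,13,14,15): 0⊕1⊕1⊕0⊕1⊕0⊕0⊕1 = 0
Syndrome s8…s1 = 0101 → error at position 5.
Flip position 5: 001110101101001 → 001100101101001

001100101101001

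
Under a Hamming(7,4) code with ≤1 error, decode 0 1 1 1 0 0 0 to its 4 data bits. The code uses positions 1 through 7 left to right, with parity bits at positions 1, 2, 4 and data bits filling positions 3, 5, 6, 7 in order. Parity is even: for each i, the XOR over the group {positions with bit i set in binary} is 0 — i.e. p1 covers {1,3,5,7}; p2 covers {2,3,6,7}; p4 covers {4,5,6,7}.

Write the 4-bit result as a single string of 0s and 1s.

s1 (pos 1,3,5,7): 0⊕1⊕0⊕0 = 1
s2 (pos 2,3,6,7): 1⊕1⊕0⊕0 = 0
s4 (pos 4,5,6,7): 1⊕0⊕0⊕0 = 1
Syndrome s4…s1 = 101 → error at position 5.
Flip position 5: 0111000 → 0111100
Read data bits from positions 3,5,6,7: 1100

1100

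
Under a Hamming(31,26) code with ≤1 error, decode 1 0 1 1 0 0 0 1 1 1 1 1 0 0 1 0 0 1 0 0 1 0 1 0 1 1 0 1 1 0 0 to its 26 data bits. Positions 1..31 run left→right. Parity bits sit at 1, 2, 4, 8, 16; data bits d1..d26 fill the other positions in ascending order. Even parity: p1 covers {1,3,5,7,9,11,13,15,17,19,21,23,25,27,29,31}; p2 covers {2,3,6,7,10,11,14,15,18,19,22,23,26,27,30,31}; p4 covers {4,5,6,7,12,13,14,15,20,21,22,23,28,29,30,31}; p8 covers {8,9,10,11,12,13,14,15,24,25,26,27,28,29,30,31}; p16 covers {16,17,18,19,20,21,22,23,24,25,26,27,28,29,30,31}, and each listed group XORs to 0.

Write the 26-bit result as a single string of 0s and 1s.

10001111001010010001101100

s1 (pos 1,3,5,7,9,11,13,15,17,19,21,23,25,27,29,31): 1⊕1⊕0⊕0⊕1⊕1⊕0⊕1⊕0⊕0⊕1⊕1⊕1⊕0⊕1⊕0 = 1
s2 (pos 2,3,6,7,10,11,14,15,18,19,22,23,26,27,30,31): 0⊕1⊕0⊕0⊕1⊕1⊕0⊕1⊕1⊕0⊕0⊕1⊕1⊕0⊕0⊕0 = 1
s4 (pos 4,5,6,7,12,13,14,15,20,21,22,23,28,29,30,31): 1⊕0⊕0⊕0⊕1⊕0⊕0⊕1⊕0⊕1⊕0⊕1⊕1⊕1⊕0⊕0 = 1
s8 (pos 8,9,10,11,12,13,14,15,24,25,26,27,28,29,30,31): 1⊕1⊕1⊕1⊕1⊕0⊕0⊕1⊕0⊕1⊕1⊕0⊕1⊕1⊕0⊕0 = 0
s16 (pos 16,17,18,19,20,21,22,23,24,25,26,27,28,29,30,31): 0⊕0⊕1⊕0⊕0⊕1⊕0⊕1⊕0⊕1⊕1⊕0⊕1⊕1⊕0⊕0 = 1
Syndrome s16…s1 = 10111 → error at position 23.
Flip position 23: 1011000111110010010010101101100 → 1011000111110010010010001101100
Read data bits from positions 3,5,6,7,9,10,11,12,13,14,15,17,18,19,20,21,22,23,24,25,26,27,28,29,30,31: 10001111001010010001101100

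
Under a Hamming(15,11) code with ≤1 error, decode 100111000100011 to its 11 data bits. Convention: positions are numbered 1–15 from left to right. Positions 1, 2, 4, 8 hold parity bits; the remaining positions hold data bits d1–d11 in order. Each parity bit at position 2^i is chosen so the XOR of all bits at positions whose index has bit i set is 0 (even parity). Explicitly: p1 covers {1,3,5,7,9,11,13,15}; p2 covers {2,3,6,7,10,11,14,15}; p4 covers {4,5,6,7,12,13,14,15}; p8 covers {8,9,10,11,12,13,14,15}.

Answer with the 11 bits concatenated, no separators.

s1 (pos 1,3,5,7,9,11,13,15): 1⊕0⊕1⊕0⊕0⊕0⊕0⊕1 = 1
s2 (pos 2,3,6,7,10,11,14,15): 0⊕0⊕1⊕0⊕1⊕0⊕1⊕1 = 0
s4 (pos 4,5,6,7,12,13,14,15): 1⊕1⊕1⊕0⊕0⊕0⊕1⊕1 = 1
s8 (pos 8,9,10,11,12,13,14,15): 0⊕0⊕1⊕0⊕0⊕0⊕1⊕1 = 1
Syndrome s8…s1 = 1101 → error at position 13.
Flip position 13: 100111000100011 → 100111000100111
Read data bits from positions 3,5,6,7,9,10,11,12,13,14,15: 01100100111

01100100111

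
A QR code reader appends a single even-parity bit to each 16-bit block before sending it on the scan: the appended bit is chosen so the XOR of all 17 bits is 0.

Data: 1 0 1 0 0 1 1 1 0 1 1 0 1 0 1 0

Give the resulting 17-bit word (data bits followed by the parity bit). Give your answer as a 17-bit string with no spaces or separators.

10100111011010101

XOR of the 16 data bits: 1⊕0⊕1⊕0⊕0⊕1⊕1⊕1⊕0⊕1⊕1⊕0⊕1⊕0⊕1⊕0 = 1
Parity bit = 1 (so all 17 bits XOR to 0).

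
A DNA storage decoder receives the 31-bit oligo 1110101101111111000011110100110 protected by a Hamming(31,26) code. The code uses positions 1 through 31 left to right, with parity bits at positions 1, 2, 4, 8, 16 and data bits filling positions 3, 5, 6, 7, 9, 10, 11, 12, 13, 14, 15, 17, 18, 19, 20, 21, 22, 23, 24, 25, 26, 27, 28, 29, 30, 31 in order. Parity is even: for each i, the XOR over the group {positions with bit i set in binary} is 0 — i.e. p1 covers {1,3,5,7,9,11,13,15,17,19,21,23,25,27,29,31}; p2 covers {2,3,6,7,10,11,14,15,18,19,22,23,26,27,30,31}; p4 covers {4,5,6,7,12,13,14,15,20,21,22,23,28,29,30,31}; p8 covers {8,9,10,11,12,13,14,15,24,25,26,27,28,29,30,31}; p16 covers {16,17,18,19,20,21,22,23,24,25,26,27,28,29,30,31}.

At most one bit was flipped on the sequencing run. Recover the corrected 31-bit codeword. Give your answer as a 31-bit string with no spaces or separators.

s1 (pos 1,3,5,7,9,11,13,15,17,19,21,23,25,27,29,31): 1⊕1⊕1⊕1⊕0⊕1⊕1⊕1⊕0⊕0⊕1⊕1⊕0⊕0⊕1⊕0 = 0
s2 (pos 2,3,6,7,10,11,14,15,18,19,22,23,26,27,30,31): 1⊕1⊕0⊕1⊕1⊕1⊕1⊕1⊕0⊕0⊕1⊕1⊕1⊕0⊕1⊕0 = 1
s4 (pos 4,5,6,7,12,13,14,15,20,21,22,23,28,29,30,31): 0⊕1⊕0⊕1⊕1⊕1⊕1⊕1⊕0⊕1⊕1⊕1⊕0⊕1⊕1⊕0 = 1
s8 (pos 8,9,10,11,12,13,14,15,24,25,26,27,28,29,30,31): 1⊕0⊕1⊕1⊕1⊕1⊕1⊕1⊕1⊕0⊕1⊕0⊕0⊕1⊕1⊕0 = 1
s16 (pos 16,17,18,19,20,21,22,23,24,25,26,27,28,29,30,31): 1⊕0⊕0⊕0⊕0⊕1⊕1⊕1⊕1⊕0⊕1⊕0⊕0⊕1⊕1⊕0 = 0
Syndrome s16…s1 = 01110 → error at position 14.
Flip position 14: 1110101101111111000011110100110 → 1110101101111011000011110100110

1110101101111011000011110100110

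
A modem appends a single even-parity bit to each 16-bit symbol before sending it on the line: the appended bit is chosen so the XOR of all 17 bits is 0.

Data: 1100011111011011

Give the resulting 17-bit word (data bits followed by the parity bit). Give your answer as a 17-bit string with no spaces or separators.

XOR of the 16 data bits: 1⊕1⊕0⊕0⊕0⊕1⊕1⊕1⊕1⊕1⊕0⊕1⊕1⊕0⊕1⊕1 = 1
Parity bit = 1 (so all 17 bits XOR to 0).

11000111110110111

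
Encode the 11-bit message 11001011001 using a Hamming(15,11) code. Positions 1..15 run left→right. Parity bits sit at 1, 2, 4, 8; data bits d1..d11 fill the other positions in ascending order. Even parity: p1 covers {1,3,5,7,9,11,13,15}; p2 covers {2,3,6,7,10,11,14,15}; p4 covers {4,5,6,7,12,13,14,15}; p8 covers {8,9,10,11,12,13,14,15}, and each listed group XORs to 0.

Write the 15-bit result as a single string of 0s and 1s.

Place data at non-parity positions: p1 p2 1 p4 1 0 0 p8 1 0 1 1 0 0 1
p1 (pos 1,3,5,7,9,11,13,15): XOR of data positions = 1⊕1⊕0⊕1⊕1⊕0⊕1 = 1
p2 (pos 2,3,6,7,10,11,14,15): XOR of data positions = 1⊕0⊕0⊕0⊕1⊕0⊕1 = 1
p4 (pos 4,5,6,7,12,13,14,15): XOR of data positions = 1⊕0⊕0⊕1⊕0⊕0⊕1 = 1
p8 (pos 8,9,10,11,12,13,14,15): XOR of data positions = 1⊕0⊕1⊕1⊕0⊕0⊕1 = 0
Codeword: 111110001011001

111110001011001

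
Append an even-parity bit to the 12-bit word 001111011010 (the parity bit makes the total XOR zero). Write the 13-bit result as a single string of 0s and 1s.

XOR of the 12 data bits: 0⊕0⊕1⊕1⊕1⊕1⊕0⊕1⊕1⊕0⊕1⊕0 = 1
Parity bit = 1 (so all 13 bits XOR to 0).

0011110110101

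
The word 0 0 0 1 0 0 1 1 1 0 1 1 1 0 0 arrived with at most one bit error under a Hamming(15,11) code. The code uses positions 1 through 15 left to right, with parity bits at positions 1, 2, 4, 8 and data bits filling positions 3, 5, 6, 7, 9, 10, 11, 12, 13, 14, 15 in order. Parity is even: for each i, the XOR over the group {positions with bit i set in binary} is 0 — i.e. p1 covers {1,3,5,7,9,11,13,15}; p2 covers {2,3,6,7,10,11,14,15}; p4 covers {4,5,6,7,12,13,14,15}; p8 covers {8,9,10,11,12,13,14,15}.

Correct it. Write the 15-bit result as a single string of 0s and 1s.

000100101011100

s1 (pos 1,3,5,7,9,11,13,15): 0⊕0⊕0⊕1⊕1⊕1⊕1⊕0 = 0
s2 (pos 2,3,6,7,10,11,14,15): 0⊕0⊕0⊕1⊕0⊕1⊕0⊕0 = 0
s4 (pos 4,5,6,7,12,13,14,15): 1⊕0⊕0⊕1⊕1⊕1⊕0⊕0 = 0
s8 (pos 8,9,10,11,12,13,14,15): 1⊕1⊕0⊕1⊕1⊕1⊕0⊕0 = 1
Syndrome s8…s1 = 1000 → error at position 8.
Flip position 8: 000100111011100 → 000100101011100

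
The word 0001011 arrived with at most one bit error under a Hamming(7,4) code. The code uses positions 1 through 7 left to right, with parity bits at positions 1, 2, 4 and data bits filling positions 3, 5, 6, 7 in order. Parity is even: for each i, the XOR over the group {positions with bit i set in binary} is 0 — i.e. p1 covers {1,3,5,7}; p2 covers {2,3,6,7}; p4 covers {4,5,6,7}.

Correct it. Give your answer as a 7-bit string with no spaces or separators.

s1 (pos 1,3,5,7): 0⊕0⊕0⊕1 = 1
s2 (pos 2,3,6,7): 0⊕0⊕1⊕1 = 0
s4 (pos 4,5,6,7): 1⊕0⊕1⊕1 = 1
Syndrome s4…s1 = 101 → error at position 5.
Flip position 5: 0001011 → 0001111

0001111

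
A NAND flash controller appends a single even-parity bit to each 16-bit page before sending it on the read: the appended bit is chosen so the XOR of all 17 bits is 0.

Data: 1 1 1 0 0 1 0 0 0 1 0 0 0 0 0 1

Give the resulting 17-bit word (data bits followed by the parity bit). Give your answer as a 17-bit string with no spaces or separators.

XOR of the 16 data bits: 1⊕1⊕1⊕0⊕0⊕1⊕0⊕0⊕0⊕1⊕0⊕0⊕0⊕0⊕0⊕1 = 0
Parity bit = 0 (so all 17 bits XOR to 0).

11100100010000010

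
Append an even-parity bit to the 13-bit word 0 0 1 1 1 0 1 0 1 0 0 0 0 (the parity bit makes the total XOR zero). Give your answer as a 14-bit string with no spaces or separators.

XOR of the 13 data bits: 0⊕0⊕1⊕1⊕1⊕0⊕1⊕0⊕1⊕0⊕0⊕0⊕0 = 1
Parity bit = 1 (so all 14 bits XOR to 0).

00111010100001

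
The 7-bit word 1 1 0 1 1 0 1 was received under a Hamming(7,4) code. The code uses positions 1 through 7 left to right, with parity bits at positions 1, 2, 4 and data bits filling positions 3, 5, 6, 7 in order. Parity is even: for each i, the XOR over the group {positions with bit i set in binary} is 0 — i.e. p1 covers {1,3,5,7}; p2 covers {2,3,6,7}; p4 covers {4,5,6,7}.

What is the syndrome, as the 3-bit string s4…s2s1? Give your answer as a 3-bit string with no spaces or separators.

101

s1 (pos 1,3,5,7): 1⊕0⊕1⊕1 = 1
s2 (pos 2,3,6,7): 1⊕0⊕0⊕1 = 0
s4 (pos 4,5,6,7): 1⊕1⊕0⊕1 = 1
Syndrome s4…s1 = 101 → error at position 5.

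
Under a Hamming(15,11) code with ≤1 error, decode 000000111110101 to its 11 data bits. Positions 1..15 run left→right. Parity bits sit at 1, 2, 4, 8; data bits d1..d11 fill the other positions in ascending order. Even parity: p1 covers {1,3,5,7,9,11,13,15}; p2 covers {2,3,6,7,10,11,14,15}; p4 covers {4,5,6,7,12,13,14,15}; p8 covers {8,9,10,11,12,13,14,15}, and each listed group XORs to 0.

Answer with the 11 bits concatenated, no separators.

01011110101

s1 (pos 1,3,5,7,9,11,13,15): 0⊕0⊕0⊕1⊕1⊕1⊕1⊕1 = 1
s2 (pos 2,3,6,7,10,11,14,15): 0⊕0⊕0⊕1⊕1⊕1⊕0⊕1 = 0
s4 (pos 4,5,6,7,12,13,14,15): 0⊕0⊕0⊕1⊕0⊕1⊕0⊕1 = 1
s8 (pos 8,9,10,11,12,13,14,15): 1⊕1⊕1⊕1⊕0⊕1⊕0⊕1 = 0
Syndrome s8…s1 = 0101 → error at position 5.
Flip position 5: 000000111110101 → 000010111110101
Read data bits from positions 3,5,6,7,9,10,11,12,13,14,15: 01011110101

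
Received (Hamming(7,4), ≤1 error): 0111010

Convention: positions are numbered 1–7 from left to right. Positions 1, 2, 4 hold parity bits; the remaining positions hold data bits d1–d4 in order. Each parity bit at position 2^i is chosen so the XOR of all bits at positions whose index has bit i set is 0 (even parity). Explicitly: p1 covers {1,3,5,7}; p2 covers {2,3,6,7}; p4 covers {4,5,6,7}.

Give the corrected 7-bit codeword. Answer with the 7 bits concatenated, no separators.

0101010

s1 (pos 1,3,5,7): 0⊕1⊕0⊕0 = 1
s2 (pos 2,3,6,7): 1⊕1⊕1⊕0 = 1
s4 (pos 4,5,6,7): 1⊕0⊕1⊕0 = 0
Syndrome s4…s1 = 011 → error at position 3.
Flip position 3: 0111010 → 0101010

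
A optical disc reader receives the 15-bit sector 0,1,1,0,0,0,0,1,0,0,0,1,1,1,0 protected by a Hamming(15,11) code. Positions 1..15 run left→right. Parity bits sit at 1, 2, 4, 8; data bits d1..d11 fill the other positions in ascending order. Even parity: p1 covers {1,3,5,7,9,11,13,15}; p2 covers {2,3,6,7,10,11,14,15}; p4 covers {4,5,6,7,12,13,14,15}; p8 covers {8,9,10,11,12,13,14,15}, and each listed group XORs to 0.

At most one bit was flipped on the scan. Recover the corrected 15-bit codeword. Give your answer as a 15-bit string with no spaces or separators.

011001010001110

s1 (pos 1,3,5,7,9,11,13,15): 0⊕1⊕0⊕0⊕0⊕0⊕1⊕0 = 0
s2 (pos 2,3,6,7,10,11,14,15): 1⊕1⊕0⊕0⊕0⊕0⊕1⊕0 = 1
s4 (pos 4,5,6,7,12,13,14,15): 0⊕0⊕0⊕0⊕1⊕1⊕1⊕0 = 1
s8 (pos 8,9,10,11,12,13,14,15): 1⊕0⊕0⊕0⊕1⊕1⊕1⊕0 = 0
Syndrome s8…s1 = 0110 → error at position 6.
Flip position 6: 011000010001110 → 011001010001110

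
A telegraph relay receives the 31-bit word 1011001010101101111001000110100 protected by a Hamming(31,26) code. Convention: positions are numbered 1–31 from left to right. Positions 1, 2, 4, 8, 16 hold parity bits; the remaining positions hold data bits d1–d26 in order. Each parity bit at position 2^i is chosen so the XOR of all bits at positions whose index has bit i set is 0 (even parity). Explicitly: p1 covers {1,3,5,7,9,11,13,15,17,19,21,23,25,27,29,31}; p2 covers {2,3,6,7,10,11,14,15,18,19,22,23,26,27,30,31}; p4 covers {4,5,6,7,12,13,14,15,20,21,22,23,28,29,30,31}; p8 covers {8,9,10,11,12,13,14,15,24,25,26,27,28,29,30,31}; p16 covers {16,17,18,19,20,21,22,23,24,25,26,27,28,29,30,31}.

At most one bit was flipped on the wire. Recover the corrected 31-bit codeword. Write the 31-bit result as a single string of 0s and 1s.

1011001011101101111001000110100

s1 (pos 1,3,5,7,9,11,13,15,17,19,21,23,25,27,29,31): 1⊕1⊕0⊕1⊕1⊕1⊕1⊕0⊕1⊕1⊕0⊕0⊕0⊕1⊕1⊕0 = 0
s2 (pos 2,3,6,7,10,11,14,15,18,19,22,23,26,27,30,31): 0⊕1⊕0⊕1⊕0⊕1⊕1⊕0⊕1⊕1⊕1⊕0⊕1⊕1⊕0⊕0 = 1
s4 (pos 4,5,6,7,12,13,14,15,20,21,22,23,28,29,30,31): 1⊕0⊕0⊕1⊕0⊕1⊕1⊕0⊕0⊕0⊕1⊕0⊕0⊕1⊕0⊕0 = 0
s8 (pos 8,9,10,11,12,13,14,15,24,25,26,27,28,29,30,31): 0⊕1⊕0⊕1⊕0⊕1⊕1⊕0⊕0⊕0⊕1⊕1⊕0⊕1⊕0⊕0 = 1
s16 (pos 16,17,18,19,20,21,22,23,24,25,26,27,28,29,30,31): 1⊕1⊕1⊕1⊕0⊕0⊕1⊕0⊕0⊕0⊕1⊕1⊕0⊕1⊕0⊕0 = 0
Syndrome s16…s1 = 01010 → error at position 10.
Flip position 10: 1011001010101101111001000110100 → 1011001011101101111001000110100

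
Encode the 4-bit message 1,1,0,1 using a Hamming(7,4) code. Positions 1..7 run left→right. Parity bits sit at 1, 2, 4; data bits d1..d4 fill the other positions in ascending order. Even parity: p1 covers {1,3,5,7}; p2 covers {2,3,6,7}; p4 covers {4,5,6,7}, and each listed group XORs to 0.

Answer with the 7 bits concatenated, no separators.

Place data at non-parity positions: p1 p2 1 p4 1 0 1
p1 (pos 1,3,5,7): XOR of data positions = 1⊕1⊕1 = 1
p2 (pos 2,3,6,7): XOR of data positions = 1⊕0⊕1 = 0
p4 (pos 4,5,6,7): XOR of data positions = 1⊕0⊕1 = 0
Codeword: 1010101

1010101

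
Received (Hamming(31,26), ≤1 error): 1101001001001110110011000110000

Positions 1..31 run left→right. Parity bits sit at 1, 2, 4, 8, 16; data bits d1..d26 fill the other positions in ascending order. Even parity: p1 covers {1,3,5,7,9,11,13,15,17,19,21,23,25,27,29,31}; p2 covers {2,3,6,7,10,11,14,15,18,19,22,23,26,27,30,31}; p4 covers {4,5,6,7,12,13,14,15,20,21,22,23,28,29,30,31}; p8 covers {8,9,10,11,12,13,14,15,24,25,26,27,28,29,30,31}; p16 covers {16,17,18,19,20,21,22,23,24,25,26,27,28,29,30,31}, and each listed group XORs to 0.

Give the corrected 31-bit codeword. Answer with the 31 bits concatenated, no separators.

1101000001001110110011000110000

s1 (pos 1,3,5,7,9,11,13,15,17,19,21,23,25,27,29,31): 1⊕0⊕0⊕1⊕0⊕0⊕1⊕1⊕1⊕0⊕1⊕0⊕0⊕1⊕0⊕0 = 1
s2 (pos 2,3,6,7,10,11,14,15,18,19,22,23,26,27,30,31): 1⊕0⊕0⊕1⊕1⊕0⊕1⊕1⊕1⊕0⊕1⊕0⊕1⊕1⊕0⊕0 = 1
s4 (pos 4,5,6,7,12,13,14,15,20,21,22,23,28,29,30,31): 1⊕0⊕0⊕1⊕0⊕1⊕1⊕1⊕0⊕1⊕1⊕0⊕0⊕0⊕0⊕0 = 1
s8 (pos 8,9,10,11,12,13,14,15,24,25,26,27,28,29,30,31): 0⊕0⊕1⊕0⊕0⊕1⊕1⊕1⊕0⊕0⊕1⊕1⊕0⊕0⊕0⊕0 = 0
s16 (pos 16,17,18,19,20,21,22,23,24,25,26,27,28,29,30,31): 0⊕1⊕1⊕0⊕0⊕1⊕1⊕0⊕0⊕0⊕1⊕1⊕0⊕0⊕0⊕0 = 0
Syndrome s16…s1 = 00111 → error at position 7.
Flip position 7: 1101001001001110110011000110000 → 1101000001001110110011000110000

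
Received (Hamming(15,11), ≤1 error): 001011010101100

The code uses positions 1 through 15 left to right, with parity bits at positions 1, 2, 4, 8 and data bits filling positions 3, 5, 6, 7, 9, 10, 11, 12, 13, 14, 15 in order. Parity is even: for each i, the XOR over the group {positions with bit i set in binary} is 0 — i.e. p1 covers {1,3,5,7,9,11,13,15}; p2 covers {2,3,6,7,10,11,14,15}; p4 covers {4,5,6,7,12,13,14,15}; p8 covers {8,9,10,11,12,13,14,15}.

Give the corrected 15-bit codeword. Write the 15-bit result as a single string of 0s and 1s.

000011010101100

s1 (pos 1,3,5,7,9,11,13,15): 0⊕1⊕1⊕0⊕0⊕0⊕1⊕0 = 1
s2 (pos 2,3,6,7,10,11,14,15): 0⊕1⊕1⊕0⊕1⊕0⊕0⊕0 = 1
s4 (pos 4,5,6,7,12,13,14,15): 0⊕1⊕1⊕0⊕1⊕1⊕0⊕0 = 0
s8 (pos 8,9,10,11,12,13,14,15): 1⊕0⊕1⊕0⊕1⊕1⊕0⊕0 = 0
Syndrome s8…s1 = 0011 → error at position 3.
Flip position 3: 001011010101100 → 000011010101100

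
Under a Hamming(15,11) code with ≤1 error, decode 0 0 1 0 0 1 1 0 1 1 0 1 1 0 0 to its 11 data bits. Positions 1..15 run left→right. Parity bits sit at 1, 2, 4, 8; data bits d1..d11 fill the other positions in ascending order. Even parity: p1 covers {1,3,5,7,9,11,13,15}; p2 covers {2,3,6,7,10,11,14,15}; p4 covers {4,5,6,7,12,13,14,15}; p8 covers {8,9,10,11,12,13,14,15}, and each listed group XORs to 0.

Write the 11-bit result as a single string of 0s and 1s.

s1 (pos 1,3,5,7,9,11,13,15): 0⊕1⊕0⊕1⊕1⊕0⊕1⊕0 = 0
s2 (pos 2,3,6,7,10,11,14,15): 0⊕1⊕1⊕1⊕1⊕0⊕0⊕0 = 0
s4 (pos 4,5,6,7,12,13,14,15): 0⊕0⊕1⊕1⊕1⊕1⊕0⊕0 = 0
s8 (pos 8,9,10,11,12,13,14,15): 0⊕1⊕1⊕0⊕1⊕1⊕0⊕0 = 0
Syndrome s8…s1 = 0000 → no error.
Read data bits from positions 3,5,6,7,9,10,11,12,13,14,15: 10111101100

10111101100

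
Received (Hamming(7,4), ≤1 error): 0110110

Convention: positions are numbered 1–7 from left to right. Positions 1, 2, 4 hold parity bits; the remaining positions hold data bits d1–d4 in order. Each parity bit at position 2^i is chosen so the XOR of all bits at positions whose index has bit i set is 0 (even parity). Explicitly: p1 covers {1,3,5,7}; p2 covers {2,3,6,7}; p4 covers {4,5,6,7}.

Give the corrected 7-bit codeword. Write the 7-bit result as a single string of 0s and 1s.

s1 (pos 1,3,5,7): 0⊕1⊕1⊕0 = 0
s2 (pos 2,3,6,7): 1⊕1⊕1⊕0 = 1
s4 (pos 4,5,6,7): 0⊕1⊕1⊕0 = 0
Syndrome s4…s1 = 010 → error at position 2.
Flip position 2: 0110110 → 0010110

0010110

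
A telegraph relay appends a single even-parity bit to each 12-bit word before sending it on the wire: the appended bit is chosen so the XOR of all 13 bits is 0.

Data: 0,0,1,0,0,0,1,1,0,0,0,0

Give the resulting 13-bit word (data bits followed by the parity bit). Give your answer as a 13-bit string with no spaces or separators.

XOR of the 12 data bits: 0⊕0⊕1⊕0⊕0⊕0⊕1⊕1⊕0⊕0⊕0⊕0 = 1
Parity bit = 1 (so all 13 bits XOR to 0).

0010001100001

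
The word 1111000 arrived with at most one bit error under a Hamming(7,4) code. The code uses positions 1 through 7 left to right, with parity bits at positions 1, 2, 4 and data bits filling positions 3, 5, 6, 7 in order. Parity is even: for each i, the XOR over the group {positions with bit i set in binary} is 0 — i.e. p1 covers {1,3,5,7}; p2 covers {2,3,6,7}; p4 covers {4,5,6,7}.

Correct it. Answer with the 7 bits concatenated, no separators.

s1 (pos 1,3,5,7): 1⊕1⊕0⊕0 = 0
s2 (pos 2,3,6,7): 1⊕1⊕0⊕0 = 0
s4 (pos 4,5,6,7): 1⊕0⊕0⊕0 = 1
Syndrome s4…s1 = 100 → error at position 4.
Flip position 4: 1111000 → 1110000

1110000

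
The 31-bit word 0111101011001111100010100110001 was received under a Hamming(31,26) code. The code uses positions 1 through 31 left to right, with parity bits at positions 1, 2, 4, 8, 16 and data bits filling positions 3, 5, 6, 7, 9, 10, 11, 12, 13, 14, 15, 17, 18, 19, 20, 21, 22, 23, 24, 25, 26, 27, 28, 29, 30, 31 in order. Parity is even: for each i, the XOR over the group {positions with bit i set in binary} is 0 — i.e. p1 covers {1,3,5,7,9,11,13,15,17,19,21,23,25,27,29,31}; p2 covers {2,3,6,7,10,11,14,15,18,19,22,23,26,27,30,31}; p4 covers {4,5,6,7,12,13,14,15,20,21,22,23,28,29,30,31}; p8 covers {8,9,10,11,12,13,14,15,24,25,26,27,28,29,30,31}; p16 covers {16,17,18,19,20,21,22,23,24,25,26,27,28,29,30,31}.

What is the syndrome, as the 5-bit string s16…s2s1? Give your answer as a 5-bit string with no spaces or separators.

s1 (pos 1,3,5,7,9,11,13,15,17,19,21,23,25,27,29,31): 0⊕1⊕1⊕1⊕1⊕0⊕1⊕1⊕1⊕0⊕1⊕1⊕0⊕1⊕0⊕1 = 1
s2 (pos 2,3,6,7,10,11,14,15,18,19,22,23,26,27,30,31): 1⊕1⊕0⊕1⊕1⊕0⊕1⊕1⊕0⊕0⊕0⊕1⊕1⊕1⊕0⊕1 = 0
s4 (pos 4,5,6,7,12,13,14,15,20,21,22,23,28,29,30,31): 1⊕1⊕0⊕1⊕0⊕1⊕1⊕1⊕0⊕1⊕0⊕1⊕0⊕0⊕0⊕1 = 1
s8 (pos 8,9,10,11,12,13,14,15,24,25,26,27,28,29,30,31): 0⊕1⊕1⊕0⊕0⊕1⊕1⊕1⊕0⊕0⊕1⊕1⊕0⊕0⊕0⊕1 = 0
s16 (pos 16,17,18,19,20,21,22,23,24,25,26,27,28,29,30,31): 1⊕1⊕0⊕0⊕0⊕1⊕0⊕1⊕0⊕0⊕1⊕1⊕0⊕0⊕0⊕1 = 1
Syndrome s16…s1 = 10101 → error at position 21.

10101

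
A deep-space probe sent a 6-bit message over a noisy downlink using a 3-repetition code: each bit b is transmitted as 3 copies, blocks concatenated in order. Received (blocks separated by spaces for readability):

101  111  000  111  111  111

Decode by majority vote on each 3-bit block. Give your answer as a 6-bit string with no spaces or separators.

110111

Block 1 (101): 2 ones → 1
Block 2 (111): 3 ones → 1
Block 3 (000): 0 ones → 0
Block 4 (111): 3 ones → 1
Block 5 (111): 3 ones → 1
Block 6 (111): 3 ones → 1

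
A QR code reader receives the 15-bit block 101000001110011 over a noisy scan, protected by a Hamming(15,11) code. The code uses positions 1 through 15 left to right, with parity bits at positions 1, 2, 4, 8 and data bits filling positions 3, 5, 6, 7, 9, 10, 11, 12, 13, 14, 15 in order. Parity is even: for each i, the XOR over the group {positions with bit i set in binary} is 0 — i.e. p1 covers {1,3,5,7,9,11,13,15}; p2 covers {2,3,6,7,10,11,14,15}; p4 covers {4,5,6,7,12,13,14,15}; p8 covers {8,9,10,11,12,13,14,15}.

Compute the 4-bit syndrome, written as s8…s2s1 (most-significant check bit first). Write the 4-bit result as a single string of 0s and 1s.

1011

s1 (pos 1,3,5,7,9,11,13,15): 1⊕1⊕0⊕0⊕1⊕1⊕0⊕1 = 1
s2 (pos 2,3,6,7,10,11,14,15): 0⊕1⊕0⊕0⊕1⊕1⊕1⊕1 = 1
s4 (pos 4,5,6,7,12,13,14,15): 0⊕0⊕0⊕0⊕0⊕0⊕1⊕1 = 0
s8 (pos 8,9,10,11,12,13,14,15): 0⊕1⊕1⊕1⊕0⊕0⊕1⊕1 = 1
Syndrome s8…s1 = 1011 → error at position 11.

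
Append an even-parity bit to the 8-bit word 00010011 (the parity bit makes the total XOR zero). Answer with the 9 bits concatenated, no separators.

XOR of the 8 data bits: 0⊕0⊕0⊕1⊕0⊕0⊕1⊕1 = 1
Parity bit = 1 (so all 9 bits XOR to 0).

000100111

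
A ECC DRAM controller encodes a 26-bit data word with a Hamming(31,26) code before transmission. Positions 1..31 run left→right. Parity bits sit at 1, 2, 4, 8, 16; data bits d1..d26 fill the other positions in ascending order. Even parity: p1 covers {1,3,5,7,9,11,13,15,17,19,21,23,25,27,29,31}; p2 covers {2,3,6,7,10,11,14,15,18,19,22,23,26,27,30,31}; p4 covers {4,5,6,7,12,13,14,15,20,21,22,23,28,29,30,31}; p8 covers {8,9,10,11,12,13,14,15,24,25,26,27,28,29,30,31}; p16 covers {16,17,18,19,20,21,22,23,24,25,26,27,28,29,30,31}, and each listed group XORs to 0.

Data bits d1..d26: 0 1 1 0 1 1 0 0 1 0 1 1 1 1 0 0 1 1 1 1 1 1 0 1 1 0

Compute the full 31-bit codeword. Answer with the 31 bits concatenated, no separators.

0000110011001011111001111110110

Place data at non-parity positions: p1 p2 0 p4 1 1 0 p8 1 1 0 0 1 0 1 p16 1 1 1 0 0 1 1 1 1 1 1 0 1 1 0
p1 (pos 1,3,5,7,9,11,13,15,17,19,21,23,25,27,29,31): XOR of data positions = 0⊕1⊕0⊕1⊕0⊕1⊕1⊕1⊕1⊕0⊕1⊕1⊕1⊕1⊕0 = 0
p2 (pos 2,3,6,7,10,11,14,15,18,19,22,23,26,27,30,31): XOR of data positions = 0⊕1⊕0⊕1⊕0⊕0⊕1⊕1⊕1⊕1⊕1⊕1⊕1⊕1⊕0 = 0
p4 (pos 4,5,6,7,12,13,14,15,20,21,22,23,28,29,30,31): XOR of data positions = 1⊕1⊕0⊕0⊕1⊕0⊕1⊕0⊕0⊕1⊕1⊕0⊕1⊕1⊕0 = 0
p8 (pos 8,9,10,11,12,13,14,15,24,25,26,27,28,29,30,31): XOR of data positions = 1⊕1⊕0⊕0⊕1⊕0⊕1⊕1⊕1⊕1⊕1⊕0⊕1⊕1⊕0 = 0
p16 (pos 16,17,18,19,20,21,22,23,24,25,26,27,28,29,30,31): XOR of data positions = 1⊕1⊕1⊕0⊕0⊕1⊕1⊕1⊕1⊕1⊕1⊕0⊕1⊕1⊕0 = 1
Codeword: 0000110011001011111001111110110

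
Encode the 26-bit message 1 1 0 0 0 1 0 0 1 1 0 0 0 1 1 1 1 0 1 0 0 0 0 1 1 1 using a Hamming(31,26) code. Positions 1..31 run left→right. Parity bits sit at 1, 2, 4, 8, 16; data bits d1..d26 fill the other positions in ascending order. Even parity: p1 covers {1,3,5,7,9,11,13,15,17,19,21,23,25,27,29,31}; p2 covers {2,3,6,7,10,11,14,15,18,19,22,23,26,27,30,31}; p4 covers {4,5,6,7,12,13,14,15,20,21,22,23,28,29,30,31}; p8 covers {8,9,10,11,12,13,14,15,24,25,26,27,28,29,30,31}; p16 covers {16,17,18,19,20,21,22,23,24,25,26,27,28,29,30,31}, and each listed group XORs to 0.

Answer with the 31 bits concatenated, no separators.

1111100101001100001111010000111

Place data at non-parity positions: p1 p2 1 p4 1 0 0 p8 0 1 0 0 1 1 0 p16 0 0 1 1 1 1 0 1 0 0 0 0 1 1 1
p1 (pos 1,3,5,7,9,11,13,15,17,19,21,23,25,27,29,31): XOR of data positions = 1⊕1⊕0⊕0⊕0⊕1⊕0⊕0⊕1⊕1⊕0⊕0⊕0⊕1⊕1 = 1
p2 (pos 2,3,6,7,10,11,14,15,18,19,22,23,26,27,30,31): XOR of data positions = 1⊕0⊕0⊕1⊕0⊕1⊕0⊕0⊕1⊕1⊕0⊕0⊕0⊕1⊕1 = 1
p4 (pos 4,5,6,7,12,13,14,15,20,21,22,23,28,29,30,31): XOR of data positions = 1⊕0⊕0⊕0⊕1⊕1⊕0⊕1⊕1⊕1⊕0⊕0⊕1⊕1⊕1 = 1
p8 (pos 8,9,10,11,12,13,14,15,24,25,26,27,28,29,30,31): XOR of data positions = 0⊕1⊕0⊕0⊕1⊕1⊕0⊕1⊕0⊕0⊕0⊕0⊕1⊕1⊕1 = 1
p16 (pos 16,17,18,19,20,21,22,23,24,25,26,27,28,29,30,31): XOR of data positions = 0⊕0⊕1⊕1⊕1⊕1⊕0⊕1⊕0⊕0⊕0⊕0⊕1⊕1⊕1 = 0
Codeword: 1111100101001100001111010000111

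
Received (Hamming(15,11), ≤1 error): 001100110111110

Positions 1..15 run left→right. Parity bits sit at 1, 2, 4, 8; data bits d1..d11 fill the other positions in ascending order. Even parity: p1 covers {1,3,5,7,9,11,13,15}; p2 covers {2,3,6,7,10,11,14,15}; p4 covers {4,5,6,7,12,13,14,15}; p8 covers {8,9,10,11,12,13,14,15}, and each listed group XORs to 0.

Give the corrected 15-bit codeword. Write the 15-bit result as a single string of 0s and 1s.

s1 (pos 1,3,5,7,9,11,13,15): 0⊕1⊕0⊕1⊕0⊕1⊕1⊕0 = 0
s2 (pos 2,3,6,7,10,11,14,15): 0⊕1⊕0⊕1⊕1⊕1⊕1⊕0 = 1
s4 (pos 4,5,6,7,12,13,14,15): 1⊕0⊕0⊕1⊕1⊕1⊕1⊕0 = 1
s8 (pos 8,9,10,11,12,13,14,15): 1⊕0⊕1⊕1⊕1⊕1⊕1⊕0 = 0
Syndrome s8…s1 = 0110 → error at position 6.
Flip position 6: 001100110111110 → 001101110111110

001101110111110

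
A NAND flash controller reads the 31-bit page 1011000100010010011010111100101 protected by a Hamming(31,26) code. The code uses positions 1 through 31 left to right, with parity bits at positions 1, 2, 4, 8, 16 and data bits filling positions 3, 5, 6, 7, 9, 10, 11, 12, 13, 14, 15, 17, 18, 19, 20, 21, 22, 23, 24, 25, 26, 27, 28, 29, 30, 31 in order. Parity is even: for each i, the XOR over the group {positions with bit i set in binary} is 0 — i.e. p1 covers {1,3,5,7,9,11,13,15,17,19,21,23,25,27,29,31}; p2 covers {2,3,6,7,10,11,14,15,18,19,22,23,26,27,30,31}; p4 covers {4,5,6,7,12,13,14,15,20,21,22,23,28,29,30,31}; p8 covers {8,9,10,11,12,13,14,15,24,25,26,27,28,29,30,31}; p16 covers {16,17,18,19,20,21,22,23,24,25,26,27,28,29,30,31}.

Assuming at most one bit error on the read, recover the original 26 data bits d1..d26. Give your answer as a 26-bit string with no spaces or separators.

10000001001011010011100101

s1 (pos 1,3,5,7,9,11,13,15,17,19,21,23,25,27,29,31): 1⊕1⊕0⊕0⊕0⊕0⊕0⊕1⊕0⊕1⊕1⊕1⊕1⊕0⊕1⊕1 = 1
s2 (pos 2,3,6,7,10,11,14,15,18,19,22,23,26,27,30,31): 0⊕1⊕0⊕0⊕0⊕0⊕0⊕1⊕1⊕1⊕0⊕1⊕1⊕0⊕0⊕1 = 1
s4 (pos 4,5,6,7,12,13,14,15,20,21,22,23,28,29,30,31): 1⊕0⊕0⊕0⊕1⊕0⊕0⊕1⊕0⊕1⊕0⊕1⊕0⊕1⊕0⊕1 = 1
s8 (pos 8,9,10,11,12,13,14,15,24,25,26,27,28,29,30,31): 1⊕0⊕0⊕0⊕1⊕0⊕0⊕1⊕1⊕1⊕1⊕0⊕0⊕1⊕0⊕1 = 0
s16 (pos 16,17,18,19,20,21,22,23,24,25,26,27,28,29,30,31): 0⊕0⊕1⊕1⊕0⊕1⊕0⊕1⊕1⊕1⊕1⊕0⊕0⊕1⊕0⊕1 = 1
Syndrome s16…s1 = 10111 → error at position 23.
Flip position 23: 1011000100010010011010111100101 → 1011000100010010011010011100101
Read data bits from positions 3,5,6,7,9,10,11,12,13,14,15,17,18,19,20,21,22,23,24,25,26,27,28,29,30,31: 10000001001011010011100101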